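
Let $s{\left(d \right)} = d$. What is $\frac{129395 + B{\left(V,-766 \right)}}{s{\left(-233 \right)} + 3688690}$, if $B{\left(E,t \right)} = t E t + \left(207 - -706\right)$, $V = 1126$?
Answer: $\frac{660817564}{3688457} \approx 179.16$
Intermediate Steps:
$B{\left(E,t \right)} = 913 + E t^{2}$ ($B{\left(E,t \right)} = E t t + \left(207 + 706\right) = E t^{2} + 913 = 913 + E t^{2}$)
$\frac{129395 + B{\left(V,-766 \right)}}{s{\left(-233 \right)} + 3688690} = \frac{129395 + \left(913 + 1126 \left(-766\right)^{2}\right)}{-233 + 3688690} = \frac{129395 + \left(913 + 1126 \cdot 586756\right)}{3688457} = \left(129395 + \left(913 + 660687256\right)\right) \frac{1}{3688457} = \left(129395 + 660688169\right) \frac{1}{3688457} = 660817564 \cdot \frac{1}{3688457} = \frac{660817564}{3688457}$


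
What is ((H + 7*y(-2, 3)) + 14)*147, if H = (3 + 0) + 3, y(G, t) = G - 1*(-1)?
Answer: 1911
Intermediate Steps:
y(G, t) = 1 + G (y(G, t) = G + 1 = 1 + G)
H = 6 (H = 3 + 3 = 6)
((H + 7*y(-2, 3)) + 14)*147 = ((6 + 7*(1 - 2)) + 14)*147 = ((6 + 7*(-1)) + 14)*147 = ((6 - 7) + 14)*147 = (-1 + 14)*147 = 13*147 = 1911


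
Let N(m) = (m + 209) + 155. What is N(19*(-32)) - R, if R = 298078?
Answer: -298322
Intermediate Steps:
N(m) = 364 + m (N(m) = (209 + m) + 155 = 364 + m)
N(19*(-32)) - R = (364 + 19*(-32)) - 1*298078 = (364 - 608) - 298078 = -244 - 298078 = -298322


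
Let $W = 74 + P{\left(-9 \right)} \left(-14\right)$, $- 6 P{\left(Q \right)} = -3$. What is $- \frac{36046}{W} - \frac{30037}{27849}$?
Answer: $- \frac{15012799}{27849} \approx -539.08$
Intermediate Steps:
$P{\left(Q \right)} = \frac{1}{2}$ ($P{\left(Q \right)} = \left(- \frac{1}{6}\right) \left(-3\right) = \frac{1}{2}$)
$W = 67$ ($W = 74 + \frac{1}{2} \left(-14\right) = 74 - 7 = 67$)
$- \frac{36046}{W} - \frac{30037}{27849} = - \frac{36046}{67} - \frac{30037}{27849} = \left(-36046\right) \frac{1}{67} - \frac{30037}{27849} = -538 - \frac{30037}{27849} = - \frac{15012799}{27849}$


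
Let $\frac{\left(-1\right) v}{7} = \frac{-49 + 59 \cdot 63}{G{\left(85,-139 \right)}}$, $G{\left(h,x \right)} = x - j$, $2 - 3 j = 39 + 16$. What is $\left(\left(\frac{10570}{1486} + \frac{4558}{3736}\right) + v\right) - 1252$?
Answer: $- \frac{18621318299}{18043012} \approx -1032.1$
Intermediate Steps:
$j = - \frac{53}{3}$ ($j = \frac{2}{3} - \frac{39 + 16}{3} = \frac{2}{3} - \frac{55}{3} = - \frac{53}{3} \approx -17.667$)
$G{\left(h,x \right)} = \frac{53}{3} + x$ ($G{\left(h,x \right)} = x - - \frac{53}{3} = x + \frac{53}{3} = \frac{53}{3} + x$)
$v = \frac{2751}{13}$ ($v = - 7 \frac{-49 + 59 \cdot 63}{\frac{53}{3} - 139} = - 7 \frac{-49 + 3717}{- \frac{364}{3}} = - 7 \cdot 3668 \left(- \frac{3}{364}\right) = \left(-7\right) \left(- \frac{393}{13}\right) = \frac{2751}{13} \approx 211.62$)
$\left(\left(\frac{10570}{1486} + \frac{4558}{3736}\right) + v\right) - 1252 = \left(\left(\frac{10570}{1486} + \frac{4558}{3736}\right) + \frac{2751}{13}\right) - 1252 = \left(\left(10570 \cdot \frac{1}{1486} + 4558 \cdot \frac{1}{3736}\right) + \frac{2751}{13}\right) - 1252 = \left(\left(\frac{5285}{743} + \frac{2279}{1868}\right) + \frac{2751}{13}\right) - 1252 = \left(\frac{11565677}{1387924} + \frac{2751}{13}\right) - 1252 = \frac{3968532725}{18043012} - 1252 = - \frac{18621318299}{18043012}$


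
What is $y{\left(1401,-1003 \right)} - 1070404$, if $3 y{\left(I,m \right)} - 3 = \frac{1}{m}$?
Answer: $- \frac{3220842628}{3009} \approx -1.0704 \cdot 10^{6}$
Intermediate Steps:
$y{\left(I,m \right)} = 1 + \frac{1}{3 m}$
$y{\left(1401,-1003 \right)} - 1070404 = \frac{\frac{1}{3} - 1003}{-1003} - 1070404 = \left(- \frac{1}{1003}\right) \left(- \frac{3008}{3}\right) - 1070404 = \frac{3008}{3009} - 1070404 = - \frac{3220842628}{3009}$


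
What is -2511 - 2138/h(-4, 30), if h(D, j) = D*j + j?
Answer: -111926/45 ≈ -2487.2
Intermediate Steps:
h(D, j) = j + D*j
-2511 - 2138/h(-4, 30) = -2511 - 2138*1/(30*(1 - 4)) = -2511 - 2138/(30*(-3)) = -2511 - 2138/(-90) = -2511 - 2138*(-1/90) = -2511 + 1069/45 = -111926/45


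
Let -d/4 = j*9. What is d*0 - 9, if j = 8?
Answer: -9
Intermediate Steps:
d = -288 (d = -32*9 = -4*72 = -288)
d*0 - 9 = -288*0 - 9 = 0 - 9 = -9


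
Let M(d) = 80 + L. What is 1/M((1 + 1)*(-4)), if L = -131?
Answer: -1/51 ≈ -0.019608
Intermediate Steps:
M(d) = -51 (M(d) = 80 - 131 = -51)
1/M((1 + 1)*(-4)) = 1/(-51) = -1/51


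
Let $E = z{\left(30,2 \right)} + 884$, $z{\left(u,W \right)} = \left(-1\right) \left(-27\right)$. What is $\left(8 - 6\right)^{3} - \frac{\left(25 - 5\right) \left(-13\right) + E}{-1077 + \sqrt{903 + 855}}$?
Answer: $\frac{474595}{55151} + \frac{31 \sqrt{1758}}{55151} \approx 8.6289$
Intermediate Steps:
$z{\left(u,W \right)} = 27$
$E = 911$ ($E = 27 + 884 = 911$)
$\left(8 - 6\right)^{3} - \frac{\left(25 - 5\right) \left(-13\right) + E}{-1077 + \sqrt{903 + 855}} = \left(8 - 6\right)^{3} - \frac{\left(25 - 5\right) \left(-13\right) + 911}{-1077 + \sqrt{903 + 855}} = \left(8 - 6\right)^{3} - \frac{20 \left(-13\right) + 911}{-1077 + \sqrt{1758}} = 2^{3} - \frac{-260 + 911}{-1077 + \sqrt{1758}} = 8 - \frac{651}{-1077 + \sqrt{1758}}$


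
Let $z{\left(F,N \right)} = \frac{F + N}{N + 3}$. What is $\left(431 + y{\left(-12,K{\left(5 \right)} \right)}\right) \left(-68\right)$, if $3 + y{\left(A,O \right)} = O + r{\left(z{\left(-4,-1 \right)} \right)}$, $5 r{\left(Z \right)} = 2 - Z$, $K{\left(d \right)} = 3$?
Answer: $- \frac{146846}{5} \approx -29369.0$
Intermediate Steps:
$z{\left(F,N \right)} = \frac{F + N}{3 + N}$
$r{\left(Z \right)} = \frac{2}{5} - \frac{Z}{5}$ ($r{\left(Z \right)} = \frac{2 - Z}{5} = \frac{2}{5} - \frac{Z}{5}$)
$y{\left(A,O \right)} = - \frac{21}{10} + O$ ($y{\left(A,O \right)} = -3 - \left(- \frac{2}{5} - O + \frac{-4 - 1}{5 \left(3 - 1\right)}\right) = -3 - \left(- \frac{2}{5} - O + \frac{1}{5} \cdot \frac{1}{2} \left(-5\right)\right) = -3 + \left(O + \left(\frac{2}{5} - - \frac{1}{2}\right)\right) = -3 + \left(O + \left(\frac{2}{5} + \frac{1}{2}\right)\right) = -3 + \left(O + \frac{9}{10}\right) = -3 + \left(\frac{9}{10} + O\right) = - \frac{21}{10} + O$)
$\left(431 + y{\left(-12,K{\left(5 \right)} \right)}\right) \left(-68\right) = \left(431 + \left(- \frac{21}{10} + 3\right)\right) \left(-68\right) = \left(431 + \frac{9}{10}\right) \left(-68\right) = \frac{4319}{10} \left(-68\right) = - \frac{146846}{5}$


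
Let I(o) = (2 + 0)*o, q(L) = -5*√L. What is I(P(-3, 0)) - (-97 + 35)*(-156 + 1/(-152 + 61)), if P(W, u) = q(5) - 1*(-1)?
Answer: -880032/91 - 10*√5 ≈ -9693.0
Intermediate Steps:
P(W, u) = 1 - 5*√5 (P(W, u) = -5*√5 - 1*(-1) = -5*√5 + 1 = 1 - 5*√5)
I(o) = 2*o
I(P(-3, 0)) - (-97 + 35)*(-156 + 1/(-152 + 61)) = 2*(1 - 5*√5) - (-97 + 35)*(-156 + 1/(-152 + 61)) = (2 - 10*√5) - (-62)*(-156 + 1/(-91)) = (2 - 10*√5) - (-62)*(-156 - 1/91) = (2 - 10*√5) - (-62)*(-14197)/91 = (2 - 10*√5) - 1*880214/91 = (2 - 10*√5) - 880214/91 = -880032/91 - 10*√5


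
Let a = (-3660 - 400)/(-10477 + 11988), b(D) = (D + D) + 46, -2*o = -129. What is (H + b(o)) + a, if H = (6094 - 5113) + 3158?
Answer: 6514394/1511 ≈ 4311.3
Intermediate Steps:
o = 129/2 (o = -½*(-129) = 129/2 ≈ 64.500)
b(D) = 46 + 2*D (b(D) = 2*D + 46 = 46 + 2*D)
H = 4139 (H = 981 + 3158 = 4139)
a = -4060/1511 ≈ -2.6870
(H + b(o)) + a = (4139 + (46 + 2*(129/2))) - 4060/1511 = (4139 + (46 + 129)) - 4060/1511 = (4139 + 175) - 4060/1511 = 4314 - 4060/1511 = 6514394/1511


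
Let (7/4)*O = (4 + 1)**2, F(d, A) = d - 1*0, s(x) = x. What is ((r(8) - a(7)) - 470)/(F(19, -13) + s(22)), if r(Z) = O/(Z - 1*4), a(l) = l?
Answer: -3314/287 ≈ -11.547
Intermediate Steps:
F(d, A) = d (F(d, A) = d + 0 = d)
O = 100/7 (O = 4*(4 + 1)**2/7 = (4/7)*5**2 = (4/7)*25 = 100/7 ≈ 14.286)
r(Z) = 100/(7*(-4 + Z)) (r(Z) = 100/(7*(Z - 1*4)) = 100/(7*(Z - 4)) = 100/(7*(-4 + Z)))
((r(8) - a(7)) - 470)/(F(19, -13) + s(22)) = ((100/(7*(-4 + 8)) - 1*7) - 470)/(19 + 22) = (((100/7)/4 - 7) - 470)/41 = (((100/7)*(1/4) - 7) - 470)*(1/41) = ((25/7 - 7) - 470)*(1/41) = (-24/7 - 470)*(1/41) = -3314/7*1/41 = -3314/287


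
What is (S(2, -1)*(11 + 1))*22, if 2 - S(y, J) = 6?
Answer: -1056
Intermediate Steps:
S(y, J) = -4 (S(y, J) = 2 - 1*6 = 2 - 6 = -4)
(S(2, -1)*(11 + 1))*22 = -4*(11 + 1)*22 = -4*12*22 = -48*22 = -1056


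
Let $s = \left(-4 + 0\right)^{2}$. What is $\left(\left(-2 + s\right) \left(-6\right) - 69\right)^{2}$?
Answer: $23409$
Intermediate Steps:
$s = 16$ ($s = \left(-4\right)^{2} = 16$)
$\left(\left(-2 + s\right) \left(-6\right) - 69\right)^{2} = \left(\left(-2 + 16\right) \left(-6\right) - 69\right)^{2} = \left(14 \left(-6\right) - 69\right)^{2} = \left(-84 - 69\right)^{2} = \left(-153\right)^{2} = 23409$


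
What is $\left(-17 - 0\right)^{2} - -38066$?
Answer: $38355$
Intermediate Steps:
$\left(-17 - 0\right)^{2} - -38066 = \left(-17 + 0\right)^{2} + 38066 = \left(-17\right)^{2} + 38066 = 289 + 38066 = 38355$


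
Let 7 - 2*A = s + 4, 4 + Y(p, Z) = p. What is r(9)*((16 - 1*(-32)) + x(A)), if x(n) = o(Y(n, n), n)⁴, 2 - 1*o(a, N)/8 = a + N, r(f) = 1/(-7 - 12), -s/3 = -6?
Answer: -796594224/19 ≈ -4.1926e+7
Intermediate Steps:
s = 18 (s = -3*(-6) = 18)
Y(p, Z) = -4 + p
A = -15/2 (A = 7/2 - (18 + 4)/2 = 7/2 - ½*22 = 7/2 - 11 = -15/2 ≈ -7.5000)
r(f) = -1/19 (r(f) = 1/(-19) = -1/19)
o(a, N) = 16 - 8*N - 8*a (o(a, N) = 16 - 8*(a + N) = 16 - 8*(N + a) = 16 + (-8*N - 8*a) = 16 - 8*N - 8*a)
x(n) = (48 - 16*n)⁴ (x(n) = (16 - 8*n - 8*(-4 + n))⁴ = (16 - 8*n + (32 - 8*n))⁴ = (48 - 16*n)⁴)
r(9)*((16 - 1*(-32)) + x(A)) = -((16 - 1*(-32)) + 65536*(-3 - 15/2)⁴)/19 = -((16 + 32) + 65536*(-21/2)⁴)/19 = -(48 + 65536*(194481/16))/19 = -(48 + 796594176)/19 = -1/19*796594224 = -796594224/19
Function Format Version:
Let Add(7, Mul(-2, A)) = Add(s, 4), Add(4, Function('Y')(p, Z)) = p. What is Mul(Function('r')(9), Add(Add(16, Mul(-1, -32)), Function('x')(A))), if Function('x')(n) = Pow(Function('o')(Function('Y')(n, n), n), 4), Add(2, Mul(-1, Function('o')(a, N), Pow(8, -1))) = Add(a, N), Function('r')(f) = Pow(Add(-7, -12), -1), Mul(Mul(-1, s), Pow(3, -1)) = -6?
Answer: Rational(-796594224, 19) ≈ -4.1926e+7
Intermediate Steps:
s = 18 (s = Mul(-3, -6) = 18)
Function('Y')(p, Z) = Add(-4, p)
A = Rational(-15, 2) (A = Add(Rational(7, 2), Mul(Rational(-1, 2), Add(18, 4))) = Add(Rational(7, 2), Mul(Rational(-1, 2), 22)) = Add(Rational(7, 2), -11) = Rational(-15, 2) ≈ -7.5000)
Function('r')(f) = Rational(-1, 19) (Function('r')(f) = Pow(-19, -1) = Rational(-1, 19))
Function('o')(a, N) = Add(16, Mul(-8, N), Mul(-8, a)) (Function('o')(a, N) = Add(16, Mul(-8, Add(a, N))) = Add(16, Mul(-8, Add(N, a))) = Add(16, Add(Mul(-8, N), Mul(-8, a))) = Add(16, Mul(-8, N), Mul(-8, a)))
Function('x')(n) = Pow(Add(48, Mul(-16, n)), 4) (Function('x')(n) = Pow(Add(16, Mul(-8, n), Mul(-8, Add(-4, n))), 4) = Pow(Add(16, Mul(-8, n), Add(32, Mul(-8, n))), 4) = Pow(Add(48, Mul(-16, n)), 4))
Mul(Function('r')(9), Add(Add(16, Mul(-1, -32)), Function('x')(A))) = Mul(Rational(-1, 19), Add(Add(16, Mul(-1, -32)), Mul(65536, Pow(Add(-3, Rational(-15, 2)), 4)))) = Mul(Rational(-1, 19), Add(Add(16, 32), Mul(65536, Pow(Rational(-21, 2), 4)))) = Mul(Rational(-1, 19), Add(48, Mul(65536, Rational(194481, 16)))) = Mul(Rational(-1, 19), Add(48, 796594176)) = Mul(Rational(-1, 19), 796594224) = Rational(-796594224, 19)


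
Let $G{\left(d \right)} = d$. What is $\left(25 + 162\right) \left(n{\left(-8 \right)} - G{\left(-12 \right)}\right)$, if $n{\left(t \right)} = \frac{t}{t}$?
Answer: $2431$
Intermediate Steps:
$n{\left(t \right)} = 1$
$\left(25 + 162\right) \left(n{\left(-8 \right)} - G{\left(-12 \right)}\right) = \left(25 + 162\right) \left(1 - -12\right) = 187 \left(1 + 12\right) = 187 \cdot 13 = 2431$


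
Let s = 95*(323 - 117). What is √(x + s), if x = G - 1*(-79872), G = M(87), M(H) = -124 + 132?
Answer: 15*√442 ≈ 315.36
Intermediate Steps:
M(H) = 8
G = 8
x = 79880 (x = 8 - 1*(-79872) = 8 + 79872 = 79880)
s = 19570 (s = 95*206 = 19570)
√(x + s) = √(79880 + 19570) = √99450 = 15*√442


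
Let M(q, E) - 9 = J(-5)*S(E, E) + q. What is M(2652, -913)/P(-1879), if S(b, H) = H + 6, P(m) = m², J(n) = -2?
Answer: 4475/3530641 ≈ 0.0012675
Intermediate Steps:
S(b, H) = 6 + H
M(q, E) = -3 + q - 2*E (M(q, E) = 9 + (-2*(6 + E) + q) = 9 + ((-12 - 2*E) + q) = 9 + (-12 + q - 2*E) = -3 + q - 2*E)
M(2652, -913)/P(-1879) = (-3 + 2652 - 2*(-913))/((-1879)²) = (-3 + 2652 + 1826)/3530641 = 4475*(1/3530641) = 4475/3530641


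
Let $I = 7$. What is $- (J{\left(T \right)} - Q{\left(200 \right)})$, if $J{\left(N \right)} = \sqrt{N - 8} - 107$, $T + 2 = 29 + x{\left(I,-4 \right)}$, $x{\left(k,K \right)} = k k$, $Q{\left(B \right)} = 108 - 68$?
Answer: $147 - 2 \sqrt{17} \approx 138.75$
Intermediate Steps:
$Q{\left(B \right)} = 40$
$x{\left(k,K \right)} = k^{2}$
$T = 76$ ($T = -2 + \left(29 + 7^{2}\right) = -2 + \left(29 + 49\right) = -2 + 78 = 76$)
$J{\left(N \right)} = -107 + \sqrt{-8 + N}$ ($J{\left(N \right)} = \sqrt{-8 + N} - 107 = -107 + \sqrt{-8 + N}$)
$- (J{\left(T \right)} - Q{\left(200 \right)}) = - (\left(-107 + \sqrt{-8 + 76}\right) - 40) = - (\left(-107 + \sqrt{68}\right) - 40) = - (\left(-107 + 2 \sqrt{17}\right) - 40) = - (-147 + 2 \sqrt{17}) = 147 - 2 \sqrt{17}$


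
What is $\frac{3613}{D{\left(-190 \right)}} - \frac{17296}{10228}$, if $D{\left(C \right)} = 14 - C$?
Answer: $\frac{8356345}{521628} \approx 16.02$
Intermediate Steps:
$\frac{3613}{D{\left(-190 \right)}} - \frac{17296}{10228} = \frac{3613}{14 - -190} - \frac{17296}{10228} = \frac{3613}{14 + 190} - \frac{4324}{2557} = \frac{3613}{204} - \frac{4324}{2557} = \frac{8356345}{521628}$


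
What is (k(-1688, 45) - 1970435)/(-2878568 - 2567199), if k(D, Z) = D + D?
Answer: 1973811/5445767 ≈ 0.36245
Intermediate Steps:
k(D, Z) = 2*D
(k(-1688, 45) - 1970435)/(-2878568 - 2567199) = (2*(-1688) - 1970435)/(-2878568 - 2567199) = (-3376 - 1970435)/(-5445767) = -1973811*(-1/5445767) = 1973811/5445767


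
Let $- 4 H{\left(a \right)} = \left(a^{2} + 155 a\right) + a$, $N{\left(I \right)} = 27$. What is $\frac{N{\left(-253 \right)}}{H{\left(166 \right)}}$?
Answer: $- \frac{27}{13363} \approx -0.0020205$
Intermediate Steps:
$H{\left(a \right)} = - 39 a - \frac{a^{2}}{4}$ ($H{\left(a \right)} = - \frac{\left(a^{2} + 155 a\right) + a}{4} = - \frac{a^{2} + 156 a}{4} = - 39 a - \frac{a^{2}}{4}$)
$\frac{N{\left(-253 \right)}}{H{\left(166 \right)}} = \frac{27}{\left(- \frac{1}{4}\right) 166 \left(156 + 166\right)} = \frac{27}{\left(- \frac{1}{4}\right) 166 \cdot 322} = \frac{27}{-13363} = 27 \left(- \frac{1}{13363}\right) = - \frac{27}{13363}$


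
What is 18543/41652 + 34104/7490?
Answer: 37128259/7427940 ≈ 4.9985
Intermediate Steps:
18543/41652 + 34104/7490 = 18543*(1/41652) + 34104*(1/7490) = 6181/13884 + 2436/535 = 37128259/7427940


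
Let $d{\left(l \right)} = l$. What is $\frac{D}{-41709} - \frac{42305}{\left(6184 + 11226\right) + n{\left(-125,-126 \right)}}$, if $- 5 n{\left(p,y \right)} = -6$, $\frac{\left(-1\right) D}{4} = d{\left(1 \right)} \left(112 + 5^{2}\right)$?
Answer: $- \frac{8774789537}{3631018704} \approx -2.4166$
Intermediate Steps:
$D = -548$ ($D = - 4 \cdot 1 \left(112 + 5^{2}\right) = - 4 \cdot 1 \left(112 + 25\right) = - 4 \cdot 1 \cdot 137 = \left(-4\right) 137 = -548$)
$n{\left(p,y \right)} = \frac{6}{5}$ ($n{\left(p,y \right)} = \left(- \frac{1}{5}\right) \left(-6\right) = \frac{6}{5}$)
$\frac{D}{-41709} - \frac{42305}{\left(6184 + 11226\right) + n{\left(-125,-126 \right)}} = - \frac{548}{-41709} - \frac{42305}{\left(6184 + 11226\right) + \frac{6}{5}} = \left(-548\right) \left(- \frac{1}{41709}\right) - \frac{42305}{17410 + \frac{6}{5}} = \frac{548}{41709} - \frac{42305}{\frac{87056}{5}} = \frac{548}{41709} - \frac{211525}{87056} = - \frac{8774789537}{3631018704}$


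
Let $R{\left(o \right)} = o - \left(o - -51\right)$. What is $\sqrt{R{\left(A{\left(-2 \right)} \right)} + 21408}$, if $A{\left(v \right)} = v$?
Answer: $3 \sqrt{2373} \approx 146.14$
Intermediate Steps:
$R{\left(o \right)} = -51$ ($R{\left(o \right)} = o - \left(o + 51\right) = o - \left(51 + o\right) = -51$)
$\sqrt{R{\left(A{\left(-2 \right)} \right)} + 21408} = \sqrt{-51 + 21408} = \sqrt{21357} = 3 \sqrt{2373}$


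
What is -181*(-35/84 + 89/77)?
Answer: -123623/924 ≈ -133.79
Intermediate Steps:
-181*(-35/84 + 89/77) = -181*(-35*1/84 + 89*(1/77)) = -181*(-5/12 + 89/77) = -181*683/924 = -123623/924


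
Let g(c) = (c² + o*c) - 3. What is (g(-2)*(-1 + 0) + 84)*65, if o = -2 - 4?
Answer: 4615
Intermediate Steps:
o = -6
g(c) = -3 + c² - 6*c (g(c) = (c² - 6*c) - 3 = -3 + c² - 6*c)
(g(-2)*(-1 + 0) + 84)*65 = ((-3 + (-2)² - 6*(-2))*(-1 + 0) + 84)*65 = ((-3 + 4 + 12)*(-1) + 84)*65 = (13*(-1) + 84)*65 = (-13 + 84)*65 = 71*65 = 4615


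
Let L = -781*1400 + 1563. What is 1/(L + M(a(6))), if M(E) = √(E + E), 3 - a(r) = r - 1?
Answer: -1091837/1192108034573 - 2*I/1192108034573 ≈ -9.1589e-7 - 1.6777e-12*I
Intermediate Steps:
a(r) = 4 - r (a(r) = 3 - (r - 1) = 3 - (-1 + r) = 3 + (1 - r) = 4 - r)
L = -1091837 (L = -1093400 + 1563 = -1091837)
M(E) = √2*√E (M(E) = √(2*E) = √2*√E)
1/(L + M(a(6))) = 1/(-1091837 + √2*√(4 - 1*6)) = 1/(-1091837 + √2*√(4 - 6)) = 1/(-1091837 + √2*√(-2)) = 1/(-1091837 + √2*(I*√2)) = 1/(-1091837 + 2*I) = (-1091837 - 2*I)/1192108034573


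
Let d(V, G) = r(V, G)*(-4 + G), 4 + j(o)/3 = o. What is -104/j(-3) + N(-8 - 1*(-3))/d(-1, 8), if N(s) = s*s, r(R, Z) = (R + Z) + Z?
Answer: 451/84 ≈ 5.3690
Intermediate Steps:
j(o) = -12 + 3*o
r(R, Z) = R + 2*Z
N(s) = s²
d(V, G) = (-4 + G)*(V + 2*G) (d(V, G) = (V + 2*G)*(-4 + G) = (-4 + G)*(V + 2*G))
-104/j(-3) + N(-8 - 1*(-3))/d(-1, 8) = -104/(-12 + 3*(-3)) + (-8 - 1*(-3))²/(((-4 + 8)*(-1 + 2*8))) = -104/(-12 - 9) + (-8 + 3)²/((4*(-1 + 16))) = -104/(-21) + (-5)²/((4*15)) = -104*(-1/21) + 25/60 = 104/21 + 25*(1/60) = 104/21 + 5/12 = 451/84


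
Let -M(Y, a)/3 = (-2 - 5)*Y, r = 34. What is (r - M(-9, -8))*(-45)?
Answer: -10035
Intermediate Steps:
M(Y, a) = 21*Y (M(Y, a) = -3*(-2 - 5)*Y = -(-21)*Y = 21*Y)
(r - M(-9, -8))*(-45) = (34 - 21*(-9))*(-45) = (34 - 1*(-189))*(-45) = (34 + 189)*(-45) = 223*(-45) = -10035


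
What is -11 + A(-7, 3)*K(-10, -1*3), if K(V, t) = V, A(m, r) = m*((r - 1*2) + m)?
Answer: -431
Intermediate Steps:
A(m, r) = m*(-2 + m + r) (A(m, r) = m*((r - 2) + m) = m*((-2 + r) + m) = m*(-2 + m + r))
-11 + A(-7, 3)*K(-10, -1*3) = -11 - 7*(-2 - 7 + 3)*(-10) = -11 - 7*(-6)*(-10) = -11 + 42*(-10) = -11 - 420 = -431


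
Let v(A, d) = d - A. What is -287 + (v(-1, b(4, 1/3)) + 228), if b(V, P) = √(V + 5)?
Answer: -55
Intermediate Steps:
b(V, P) = √(5 + V)
-287 + (v(-1, b(4, 1/3)) + 228) = -287 + ((√(5 + 4) - 1*(-1)) + 228) = -287 + ((√9 + 1) + 228) = -287 + ((3 + 1) + 228) = -287 + (4 + 228) = -287 + 232 = -55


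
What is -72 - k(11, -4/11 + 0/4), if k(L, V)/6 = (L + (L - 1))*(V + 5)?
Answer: -7218/11 ≈ -656.18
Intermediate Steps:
k(L, V) = 6*(-1 + 2*L)*(5 + V) (k(L, V) = 6*((L + (L - 1))*(V + 5)) = 6*((L + (-1 + L))*(5 + V)) = 6*((-1 + 2*L)*(5 + V)) = 6*(-1 + 2*L)*(5 + V))
-72 - k(11, -4/11 + 0/4) = -72 - (-30 - 6*(-4/11 + 0/4) + 60*11 + 12*11*(-4/11 + 0/4)) = -72 - (-30 - 6*(-4*1/11 + 0*(1/4)) + 660 + 12*11*(-4*1/11 + 0*(1/4))) = -72 - (-30 - 6*(-4/11 + 0) + 660 + 12*11*(-4/11 + 0)) = -72 - (-30 - 6*(-4/11) + 660 + 12*11*(-4/11)) = -72 - (-30 + 24/11 + 660 - 48) = -72 - 1*6426/11 = -72 - 6426/11 = -7218/11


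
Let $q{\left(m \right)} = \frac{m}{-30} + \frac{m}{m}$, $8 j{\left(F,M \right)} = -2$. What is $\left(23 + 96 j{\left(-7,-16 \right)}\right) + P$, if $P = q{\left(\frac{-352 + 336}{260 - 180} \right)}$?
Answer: $\frac{1}{150} \approx 0.0066667$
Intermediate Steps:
$j{\left(F,M \right)} = - \frac{1}{4}$ ($j{\left(F,M \right)} = \frac{1}{8} \left(-2\right) = - \frac{1}{4}$)
$q{\left(m \right)} = 1 - \frac{m}{30}$ ($q{\left(m \right)} = m \left(- \frac{1}{30}\right) + 1 = - \frac{m}{30} + 1 = 1 - \frac{m}{30}$)
$P = \frac{151}{150}$ ($P = 1 - \frac{\left(-352 + 336\right) \frac{1}{260 - 180}}{30} = 1 - \frac{\left(-16\right) \frac{1}{80}}{30} = 1 - - \frac{1}{150} = 1 + \frac{1}{150} = \frac{151}{150} \approx 1.0067$)
$\left(23 + 96 j{\left(-7,-16 \right)}\right) + P = \left(23 + 96 \left(- \frac{1}{4}\right)\right) + \frac{151}{150} = \left(23 - 24\right) + \frac{151}{150} = -1 + \frac{151}{150} = \frac{1}{150}$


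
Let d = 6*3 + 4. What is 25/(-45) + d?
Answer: 193/9 ≈ 21.444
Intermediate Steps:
d = 22 (d = 18 + 4 = 22)
25/(-45) + d = 25/(-45) + 22 = 25*(-1/45) + 22 = -5/9 + 22 = 193/9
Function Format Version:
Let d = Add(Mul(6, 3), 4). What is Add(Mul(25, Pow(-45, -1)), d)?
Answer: Rational(193, 9) ≈ 21.444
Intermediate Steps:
d = 22 (d = Add(18, 4) = 22)
Add(Mul(25, Pow(-45, -1)), d) = Add(Mul(25, Pow(-45, -1)), 22) = Add(Mul(25, Rational(-1, 45)), 22) = Add(Rational(-5, 9), 22) = Rational(193, 9)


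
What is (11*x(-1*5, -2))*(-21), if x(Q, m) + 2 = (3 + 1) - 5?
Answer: 693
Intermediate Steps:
x(Q, m) = -3 (x(Q, m) = -2 + ((3 + 1) - 5) = -2 + (4 - 5) = -2 - 1 = -3)
(11*x(-1*5, -2))*(-21) = (11*(-3))*(-21) = -33*(-21) = 693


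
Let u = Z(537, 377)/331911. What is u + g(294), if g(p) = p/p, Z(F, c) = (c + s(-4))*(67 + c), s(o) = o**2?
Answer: 56267/36879 ≈ 1.5257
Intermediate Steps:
Z(F, c) = (16 + c)*(67 + c) (Z(F, c) = (c + (-4)**2)*(67 + c) = (c + 16)*(67 + c) = (16 + c)*(67 + c))
u = 19388/36879 (u = (1072 + 377**2 + 83*377)/331911 = (1072 + 142129 + 31291)*(1/331911) = 174492*(1/331911) = 19388/36879 ≈ 0.52572)
g(p) = 1
u + g(294) = 19388/36879 + 1 = 56267/36879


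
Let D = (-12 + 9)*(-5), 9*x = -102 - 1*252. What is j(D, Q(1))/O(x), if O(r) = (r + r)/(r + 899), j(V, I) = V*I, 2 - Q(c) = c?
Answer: -38685/236 ≈ -163.92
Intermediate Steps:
Q(c) = 2 - c
x = -118/3 (x = (-102 - 1*252)/9 = (-102 - 252)/9 = (⅑)*(-354) = -118/3 ≈ -39.333)
D = 15 (D = -3*(-5) = 15)
j(V, I) = I*V
O(r) = 2*r/(899 + r) (O(r) = (2*r)/(899 + r) = 2*r/(899 + r))
j(D, Q(1))/O(x) = ((2 - 1*1)*15)/((2*(-118/3)/(899 - 118/3))) = ((2 - 1)*15)/((2*(-118/3)/(2579/3))) = (1*15)/((2*(-118/3)*(3/2579))) = 15/(-236/2579) = 15*(-2579/236) = -38685/236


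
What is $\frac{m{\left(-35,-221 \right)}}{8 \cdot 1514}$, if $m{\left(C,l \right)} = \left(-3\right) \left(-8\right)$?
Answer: $\frac{3}{1514} \approx 0.0019815$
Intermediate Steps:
$m{\left(C,l \right)} = 24$
$\frac{m{\left(-35,-221 \right)}}{8 \cdot 1514} = \frac{24}{8 \cdot 1514} = \frac{24}{12112} = 24 \cdot \frac{1}{12112} = \frac{3}{1514}$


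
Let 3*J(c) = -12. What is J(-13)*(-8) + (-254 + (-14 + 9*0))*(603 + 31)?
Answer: -169880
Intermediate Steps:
J(c) = -4 (J(c) = (1/3)*(-12) = -4)
J(-13)*(-8) + (-254 + (-14 + 9*0))*(603 + 31) = -4*(-8) + (-254 + (-14 + 9*0))*(603 + 31) = 32 + (-254 + (-14 + 0))*634 = 32 + (-254 - 14)*634 = 32 - 268*634 = 32 - 169912 = -169880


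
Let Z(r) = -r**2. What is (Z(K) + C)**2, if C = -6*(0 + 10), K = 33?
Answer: 1320201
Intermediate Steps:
C = -60 (C = -6*10 = -60)
(Z(K) + C)**2 = (-1*33**2 - 60)**2 = (-1*1089 - 60)**2 = (-1089 - 60)**2 = (-1149)**2 = 1320201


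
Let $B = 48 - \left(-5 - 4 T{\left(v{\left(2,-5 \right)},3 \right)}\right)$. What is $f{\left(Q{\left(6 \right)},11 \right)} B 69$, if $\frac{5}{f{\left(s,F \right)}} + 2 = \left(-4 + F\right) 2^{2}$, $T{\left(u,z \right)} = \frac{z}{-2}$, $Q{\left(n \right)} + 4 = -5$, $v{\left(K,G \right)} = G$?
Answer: $\frac{16215}{26} \approx 623.65$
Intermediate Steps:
$Q{\left(n \right)} = -9$ ($Q{\left(n \right)} = -4 - 5 = -9$)
$T{\left(u,z \right)} = - \frac{z}{2}$ ($T{\left(u,z \right)} = z \left(- \frac{1}{2}\right) = - \frac{z}{2}$)
$f{\left(s,F \right)} = \frac{5}{-18 + 4 F}$ ($f{\left(s,F \right)} = \frac{5}{-2 + \left(-4 + F\right) 2^{2}} = \frac{5}{-2 + \left(-4 + F\right) 4} = \frac{5}{-2 + \left(-16 + 4 F\right)} = \frac{5}{-18 + 4 F}$)
$B = 47$ ($B = 48 - \left(-5 - 4 \left(\left(- \frac{1}{2}\right) 3\right)\right) = 48 - \left(-5 - -6\right) = 48 - \left(-5 + 6\right) = 48 - 1 = 47$)
$f{\left(Q{\left(6 \right)},11 \right)} B 69 = \frac{5}{2 \left(-9 + 2 \cdot 11\right)} 47 \cdot 69 = \frac{5}{2 \left(-9 + 22\right)} 47 \cdot 69 = \frac{5}{2 \cdot 13} \cdot 47 \cdot 69 = \frac{5}{2} \cdot \frac{1}{13} \cdot 47 \cdot 69 = \frac{5}{26} \cdot 47 \cdot 69 = \frac{235}{26} \cdot 69 = \frac{16215}{26}$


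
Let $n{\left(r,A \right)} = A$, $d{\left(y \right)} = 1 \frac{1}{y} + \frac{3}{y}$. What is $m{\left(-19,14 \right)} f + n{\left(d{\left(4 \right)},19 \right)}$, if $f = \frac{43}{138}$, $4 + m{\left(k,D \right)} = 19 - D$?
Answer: $\frac{2665}{138} \approx 19.312$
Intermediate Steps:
$m{\left(k,D \right)} = 15 - D$ ($m{\left(k,D \right)} = -4 - \left(-19 + D\right) = 15 - D$)
$d{\left(y \right)} = \frac{4}{y}$ ($d{\left(y \right)} = \frac{1}{y} + \frac{3}{y} = \frac{4}{y}$)
$f = \frac{43}{138}$ ($f = 43 \cdot \frac{1}{138} = \frac{43}{138} \approx 0.31159$)
$m{\left(-19,14 \right)} f + n{\left(d{\left(4 \right)},19 \right)} = \left(15 - 14\right) \frac{43}{138} + 19 = 1 \cdot \frac{43}{138} + 19 = \frac{43}{138} + 19 = \frac{2665}{138}$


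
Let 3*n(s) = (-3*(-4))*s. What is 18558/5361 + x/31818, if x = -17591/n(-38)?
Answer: 29949009613/8642532432 ≈ 3.4653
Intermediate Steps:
n(s) = 4*s (n(s) = ((-3*(-4))*s)/3 = (12*s)/3 = 4*s)
x = 17591/152 (x = -17591/(4*(-38)) = -17591/(-152) = -17591*(-1/152) = 17591/152 ≈ 115.73)
18558/5361 + x/31818 = 18558/5361 + (17591/152)/31818 = 18558*(1/5361) + (17591/152)*(1/31818) = 6186/1787 + 17591/4836336 = 29949009613/8642532432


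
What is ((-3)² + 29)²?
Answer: 1444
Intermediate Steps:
((-3)² + 29)² = (9 + 29)² = 38² = 1444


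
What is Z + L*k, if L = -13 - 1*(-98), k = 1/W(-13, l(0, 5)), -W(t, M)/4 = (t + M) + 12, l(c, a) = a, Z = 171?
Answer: 2651/16 ≈ 165.69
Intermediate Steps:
W(t, M) = -48 - 4*M - 4*t (W(t, M) = -4*((t + M) + 12) = -4*((M + t) + 12) = -4*(12 + M + t) = -48 - 4*M - 4*t)
k = -1/16 (k = 1/(-48 - 4*5 - 4*(-13)) = 1/(-48 - 20 + 52) = 1/(-16) = -1/16 ≈ -0.062500)
L = 85 (L = -13 + 98 = 85)
Z + L*k = 171 + 85*(-1/16) = 171 - 85/16 = 2651/16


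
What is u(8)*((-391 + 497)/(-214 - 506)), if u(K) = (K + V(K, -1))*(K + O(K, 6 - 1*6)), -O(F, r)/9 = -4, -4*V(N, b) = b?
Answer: -6413/120 ≈ -53.442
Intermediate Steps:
V(N, b) = -b/4
O(F, r) = 36 (O(F, r) = -9*(-4) = 36)
u(K) = (36 + K)*(1/4 + K) (u(K) = (K - 1/4*(-1))*(K + 36) = (K + 1/4)*(36 + K) = (1/4 + K)*(36 + K) = (36 + K)*(1/4 + K))
u(8)*((-391 + 497)/(-214 - 506)) = (9 + 8**2 + (145/4)*8)*((-391 + 497)/(-214 - 506)) = (9 + 64 + 290)*(106/(-720)) = 363*(106*(-1/720)) = 363*(-53/360) = -6413/120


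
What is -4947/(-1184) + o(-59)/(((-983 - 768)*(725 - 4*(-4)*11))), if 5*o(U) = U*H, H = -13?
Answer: 39022289357/9339693920 ≈ 4.1781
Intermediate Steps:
o(U) = -13*U/5 (o(U) = (U*(-13))/5 = (-13*U)/5 = -13*U/5)
-4947/(-1184) + o(-59)/(((-983 - 768)*(725 - 4*(-4)*11))) = -4947/(-1184) + (-13/5*(-59))/(((-983 - 768)*(725 - 4*(-4)*11))) = -4947*(-1/1184) + 767/(5*((-1751*(725 + 16*11)))) = 4947/1184 + 767/(5*((-1751*(725 + 176)))) = 4947/1184 + 767/(5*((-1751*901))) = 4947/1184 + (767/5)/(-1577651) = 4947/1184 + (767/5)*(-1/1577651) = 4947/1184 - 767/7888255 = 39022289357/9339693920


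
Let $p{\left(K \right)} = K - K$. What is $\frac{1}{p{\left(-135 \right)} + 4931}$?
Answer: $\frac{1}{4931} \approx 0.0002028$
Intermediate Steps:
$p{\left(K \right)} = 0$
$\frac{1}{p{\left(-135 \right)} + 4931} = \frac{1}{0 + 4931} = \frac{1}{4931}$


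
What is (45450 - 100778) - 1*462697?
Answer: -518025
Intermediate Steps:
(45450 - 100778) - 1*462697 = -55328 - 462697 = -518025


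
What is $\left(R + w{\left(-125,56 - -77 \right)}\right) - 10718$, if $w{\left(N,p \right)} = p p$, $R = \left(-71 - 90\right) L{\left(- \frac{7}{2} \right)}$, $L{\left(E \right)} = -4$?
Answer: $7615$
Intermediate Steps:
$R = 644$ ($R = \left(-71 - 90\right) \left(-4\right) = \left(-161\right) \left(-4\right) = 644$)
$w{\left(N,p \right)} = p^{2}$
$\left(R + w{\left(-125,56 - -77 \right)}\right) - 10718 = \left(644 + \left(56 - -77\right)^{2}\right) - 10718 = \left(644 + \left(56 + 77\right)^{2}\right) - 10718 = \left(644 + 133^{2}\right) - 10718 = \left(644 + 17689\right) - 10718 = 18333 - 10718 = 7615$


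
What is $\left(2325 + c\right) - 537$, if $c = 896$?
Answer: $2684$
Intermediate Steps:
$\left(2325 + c\right) - 537 = \left(2325 + 896\right) - 537 = 3221 - 537 = 2684$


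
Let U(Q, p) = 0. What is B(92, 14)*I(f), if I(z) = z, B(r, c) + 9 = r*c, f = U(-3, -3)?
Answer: 0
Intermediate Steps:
f = 0
B(r, c) = -9 + c*r (B(r, c) = -9 + r*c = -9 + c*r)
B(92, 14)*I(f) = (-9 + 14*92)*0 = (-9 + 1288)*0 = 1279*0 = 0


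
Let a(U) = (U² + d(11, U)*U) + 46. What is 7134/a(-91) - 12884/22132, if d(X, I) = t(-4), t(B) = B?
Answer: 3826237/16029101 ≈ 0.23871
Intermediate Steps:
d(X, I) = -4
a(U) = 46 + U² - 4*U (a(U) = (U² - 4*U) + 46 = 46 + U² - 4*U)
7134/a(-91) - 12884/22132 = 7134/(46 + (-91)² - 4*(-91)) - 12884/22132 = 7134/(46 + 8281 + 364) - 12884*1/22132 = 7134/8691 - 3221/5533 = 7134*(1/8691) - 3221/5533 = 2378/2897 - 3221/5533 = 3826237/16029101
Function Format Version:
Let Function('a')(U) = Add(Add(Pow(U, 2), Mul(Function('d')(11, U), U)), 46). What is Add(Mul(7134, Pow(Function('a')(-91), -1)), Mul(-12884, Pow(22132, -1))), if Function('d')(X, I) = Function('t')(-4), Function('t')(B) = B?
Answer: Rational(3826237, 16029101) ≈ 0.23871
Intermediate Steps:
Function('d')(X, I) = -4
Function('a')(U) = Add(46, Pow(U, 2), Mul(-4, U)) (Function('a')(U) = Add(Add(Pow(U, 2), Mul(-4, U)), 46) = Add(46, Pow(U, 2), Mul(-4, U)))
Add(Mul(7134, Pow(Function('a')(-91), -1)), Mul(-12884, Pow(22132, -1))) = Add(Mul(7134, Pow(Add(46, Pow(-91, 2), Mul(-4, -91)), -1)), Mul(-12884, Pow(22132, -1))) = Add(Mul(7134, Pow(Add(46, 8281, 364), -1)), Mul(-12884, Rational(1, 22132))) = Add(Mul(7134, Pow(8691, -1)), Rational(-3221, 5533)) = Add(Mul(7134, Rational(1, 8691)), Rational(-3221, 5533)) = Add(Rational(2378, 2897), Rational(-3221, 5533)) = Rational(3826237, 16029101)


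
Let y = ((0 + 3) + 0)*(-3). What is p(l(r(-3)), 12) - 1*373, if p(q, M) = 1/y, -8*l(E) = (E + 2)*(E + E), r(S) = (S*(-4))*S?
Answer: -3358/9 ≈ -373.11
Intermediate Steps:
r(S) = -4*S**2 (r(S) = (-4*S)*S = -4*S**2)
l(E) = -E*(2 + E)/4 (l(E) = -(E + 2)*(E + E)/8 = -(2 + E)*2*E/8 = -E*(2 + E)/4)
y = -9 (y = (3 + 0)*(-3) = 3*(-3) = -9)
p(q, M) = -1/9 (p(q, M) = 1/(-9) = -1/9)
p(l(r(-3)), 12) - 1*373 = -1/9 - 1*373 = -1/9 - 373 = -3358/9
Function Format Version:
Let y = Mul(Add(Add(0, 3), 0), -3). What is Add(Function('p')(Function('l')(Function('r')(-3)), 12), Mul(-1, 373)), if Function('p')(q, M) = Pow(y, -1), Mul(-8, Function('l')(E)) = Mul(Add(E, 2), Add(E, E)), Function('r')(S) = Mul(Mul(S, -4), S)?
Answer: Rational(-3358, 9) ≈ -373.11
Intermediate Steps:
Function('r')(S) = Mul(-4, Pow(S, 2)) (Function('r')(S) = Mul(Mul(-4, S), S) = Mul(-4, Pow(S, 2)))
Function('l')(E) = Mul(Rational(-1, 4), E, Add(2, E)) (Function('l')(E) = Mul(Rational(-1, 8), Mul(Add(E, 2), Add(E, E))) = Mul(Rational(-1, 8), Mul(Add(2, E), Mul(2, E))) = Mul(Rational(-1, 8), Mul(2, E, Add(2, E))) = Mul(Rational(-1, 4), E, Add(2, E)))
y = -9 (y = Mul(Add(3, 0), -3) = Mul(3, -3) = -9)
Function('p')(q, M) = Rational(-1, 9) (Function('p')(q, M) = Pow(-9, -1) = Rational(-1, 9))
Add(Function('p')(Function('l')(Function('r')(-3)), 12), Mul(-1, 373)) = Add(Rational(-1, 9), Mul(-1, 373)) = Add(Rational(-1, 9), -373) = Rational(-3358, 9)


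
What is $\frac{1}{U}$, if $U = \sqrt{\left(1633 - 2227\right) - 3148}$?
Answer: $- \frac{i \sqrt{3742}}{3742} \approx - 0.016347 i$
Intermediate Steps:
$U = i \sqrt{3742}$ ($U = \sqrt{-594 - 3148} = \sqrt{-3742} = i \sqrt{3742} \approx 61.172 i$)
$\frac{1}{U} = \frac{1}{i \sqrt{3742}} = - \frac{i \sqrt{3742}}{3742}$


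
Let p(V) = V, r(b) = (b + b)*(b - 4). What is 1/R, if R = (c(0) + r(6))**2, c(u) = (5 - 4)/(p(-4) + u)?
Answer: 16/9025 ≈ 0.0017729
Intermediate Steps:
r(b) = 2*b*(-4 + b) (r(b) = (2*b)*(-4 + b) = 2*b*(-4 + b))
c(u) = 1/(-4 + u) (c(u) = (5 - 4)/(-4 + u) = 1/(-4 + u))
R = 9025/16 (R = (1/(-4 + 0) + 2*6*(-4 + 6))**2 = (1/(-4) + 2*6*2)**2 = (-1/4 + 24)**2 = (95/4)**2 = 9025/16 ≈ 564.06)
1/R = 1/(9025/16) = 16/9025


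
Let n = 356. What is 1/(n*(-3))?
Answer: -1/1068 ≈ -0.00093633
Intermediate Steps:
1/(n*(-3)) = 1/(356*(-3)) = 1/(-1068) = -1/1068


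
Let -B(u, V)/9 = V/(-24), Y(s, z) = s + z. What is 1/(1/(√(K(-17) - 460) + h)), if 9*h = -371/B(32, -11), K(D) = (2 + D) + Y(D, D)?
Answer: 2968/297 + I*√509 ≈ 9.9933 + 22.561*I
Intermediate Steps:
B(u, V) = 3*V/8 (B(u, V) = -9*V/(-24) = -9*V*(-1)/24 = -(-3)*V/8 = 3*V/8)
K(D) = 2 + 3*D (K(D) = (2 + D) + (D + D) = (2 + D) + 2*D = 2 + 3*D)
h = 2968/297 (h = (-371/((3/8)*(-11)))/9 = (-371/(-33/8))/9 = (-371*(-8/33))/9 = (⅑)*(2968/33) = 2968/297 ≈ 9.9933)
1/(1/(√(K(-17) - 460) + h)) = 1/(1/(√((2 + 3*(-17)) - 460) + 2968/297)) = 1/(1/(√((2 - 51) - 460) + 2968/297)) = 1/(1/(√(-49 - 460) + 2968/297)) = 1/(1/(√(-509) + 2968/297)) = 1/(1/(I*√509 + 2968/297)) = 1/(1/(2968/297 + I*√509)) = 2968/297 + I*√509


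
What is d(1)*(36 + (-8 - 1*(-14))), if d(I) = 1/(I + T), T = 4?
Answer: 42/5 ≈ 8.4000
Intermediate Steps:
d(I) = 1/(4 + I) (d(I) = 1/(I + 4) = 1/(4 + I))
d(1)*(36 + (-8 - 1*(-14))) = (36 + (-8 - 1*(-14)))/(4 + 1) = (36 + (-8 + 14))/5 = (36 + 6)/5 = (1/5)*42 = 42/5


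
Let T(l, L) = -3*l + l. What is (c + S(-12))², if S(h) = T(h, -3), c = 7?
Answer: 961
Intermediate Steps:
T(l, L) = -2*l
S(h) = -2*h
(c + S(-12))² = (7 - 2*(-12))² = (7 + 24)² = 31² = 961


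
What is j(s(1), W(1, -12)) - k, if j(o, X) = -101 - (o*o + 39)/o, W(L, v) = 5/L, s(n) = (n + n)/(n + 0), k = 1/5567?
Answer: -1363917/11134 ≈ -122.50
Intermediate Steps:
k = 1/5567 ≈ 0.00017963
s(n) = 2 (s(n) = (2*n)/n = 2)
j(o, X) = -101 - (39 + o²)/o (j(o, X) = -101 - (o² + 39)/o = -101 - (39 + o²)/o)
j(s(1), W(1, -12)) - k = (-101 - 1*2 - 39/2) - 1*1/5567 = (-101 - 2 - 39*½) - 1/5567 = (-101 - 2 - 39/2) - 1/5567 = -245/2 - 1/5567 = -1363917/11134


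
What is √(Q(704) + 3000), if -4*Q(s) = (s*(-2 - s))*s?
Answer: 2*√21869806 ≈ 9353.0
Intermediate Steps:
Q(s) = -s²*(-2 - s)/4 (Q(s) = -s*(-2 - s)*s/4 = -s²*(-2 - s)/4)
√(Q(704) + 3000) = √((¼)*704²*(2 + 704) + 3000) = √((¼)*495616*706 + 3000) = √(87476224 + 3000) = √87479224 = 2*√21869806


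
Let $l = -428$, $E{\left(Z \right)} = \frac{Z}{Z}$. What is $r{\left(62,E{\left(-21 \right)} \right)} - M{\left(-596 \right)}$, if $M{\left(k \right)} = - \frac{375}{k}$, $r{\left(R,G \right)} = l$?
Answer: $- \frac{255463}{596} \approx -428.63$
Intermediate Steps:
$E{\left(Z \right)} = 1$
$r{\left(R,G \right)} = -428$
$r{\left(62,E{\left(-21 \right)} \right)} - M{\left(-596 \right)} = -428 - - \frac{375}{-596} = -428 - \left(-375\right) \left(- \frac{1}{596}\right) = -428 - \frac{375}{596} = - \frac{255463}{596}$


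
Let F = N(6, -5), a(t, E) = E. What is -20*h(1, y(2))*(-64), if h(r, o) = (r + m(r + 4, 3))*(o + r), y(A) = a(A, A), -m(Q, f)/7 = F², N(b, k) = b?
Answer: -963840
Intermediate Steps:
F = 6
m(Q, f) = -252 (m(Q, f) = -7*6² = -7*36 = -252)
y(A) = A
h(r, o) = (-252 + r)*(o + r) (h(r, o) = (r - 252)*(o + r) = (-252 + r)*(o + r))
-20*h(1, y(2))*(-64) = -20*(1² - 252*2 - 252*1 + 2*1)*(-64) = -20*(1 - 504 - 252 + 2)*(-64) = -20*(-753)*(-64) = 15060*(-64) = -963840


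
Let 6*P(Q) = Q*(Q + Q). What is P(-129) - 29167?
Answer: -23620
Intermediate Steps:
P(Q) = Q**2/3 (P(Q) = (Q*(Q + Q))/6 = (Q*(2*Q))/6 = (2*Q**2)/6 = Q**2/3)
P(-129) - 29167 = (1/3)*(-129)**2 - 29167 = (1/3)*16641 - 29167 = 5547 - 29167 = -23620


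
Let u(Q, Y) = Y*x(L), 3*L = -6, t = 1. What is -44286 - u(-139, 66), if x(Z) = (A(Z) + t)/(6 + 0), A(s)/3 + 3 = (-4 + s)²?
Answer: -45386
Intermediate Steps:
L = -2 (L = (⅓)*(-6) = -2)
A(s) = -9 + 3*(-4 + s)²
x(Z) = -4/3 + (-4 + Z)²/2 (x(Z) = ((-9 + 3*(-4 + Z)²) + 1)/(6 + 0) = (-8 + 3*(-4 + Z)²)/6 = (-8 + 3*(-4 + Z)²)*(⅙) = -4/3 + (-4 + Z)²/2)
u(Q, Y) = 50*Y/3 (u(Q, Y) = Y*(-4/3 + (-4 - 2)²/2) = Y*(-4/3 + (½)*(-6)²) = Y*(-4/3 + (½)*36) = Y*(-4/3 + 18) = Y*(50/3) = 50*Y/3)
-44286 - u(-139, 66) = -44286 - 50*66/3 = -44286 - 1*1100 = -44286 - 1100 = -45386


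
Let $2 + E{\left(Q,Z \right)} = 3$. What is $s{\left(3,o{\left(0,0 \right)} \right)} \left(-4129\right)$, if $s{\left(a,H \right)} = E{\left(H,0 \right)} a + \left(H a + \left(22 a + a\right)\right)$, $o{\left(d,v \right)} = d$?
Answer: $-297288$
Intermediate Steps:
$E{\left(Q,Z \right)} = 1$ ($E{\left(Q,Z \right)} = -2 + 3 = 1$)
$s{\left(a,H \right)} = 24 a + H a$ ($s{\left(a,H \right)} = 1 a + \left(H a + \left(22 a + a\right)\right) = a + \left(H a + 23 a\right) = a + \left(23 a + H a\right) = 24 a + H a$)
$s{\left(3,o{\left(0,0 \right)} \right)} \left(-4129\right) = 3 \left(24 + 0\right) \left(-4129\right) = 3 \cdot 24 \left(-4129\right) = 72 \left(-4129\right) = -297288$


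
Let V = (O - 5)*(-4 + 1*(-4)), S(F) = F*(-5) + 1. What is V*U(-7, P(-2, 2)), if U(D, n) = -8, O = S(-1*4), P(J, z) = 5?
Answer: 1024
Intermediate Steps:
S(F) = 1 - 5*F (S(F) = -5*F + 1 = 1 - 5*F)
O = 21 (O = 1 - (-5)*4 = 1 - 5*(-4) = 1 + 20 = 21)
V = -128 (V = (21 - 5)*(-4 + 1*(-4)) = 16*(-4 - 4) = 16*(-8) = -128)
V*U(-7, P(-2, 2)) = -128*(-8) = 1024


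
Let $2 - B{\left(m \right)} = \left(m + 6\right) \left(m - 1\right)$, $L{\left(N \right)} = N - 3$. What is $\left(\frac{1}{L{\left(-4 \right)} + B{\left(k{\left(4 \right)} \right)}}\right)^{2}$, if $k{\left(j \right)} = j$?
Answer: $\frac{1}{1225} \approx 0.00081633$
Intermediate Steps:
$L{\left(N \right)} = -3 + N$
$B{\left(m \right)} = 2 - \left(-1 + m\right) \left(6 + m\right)$ ($B{\left(m \right)} = 2 - \left(m + 6\right) \left(m - 1\right) = 2 - \left(6 + m\right) \left(-1 + m\right) = 2 - \left(-1 + m\right) \left(6 + m\right)$)
$\left(\frac{1}{L{\left(-4 \right)} + B{\left(k{\left(4 \right)} \right)}}\right)^{2} = \left(\frac{1}{\left(-3 - 4\right) - 28}\right)^{2} = \left(\frac{1}{-7 - 28}\right)^{2} = \left(\frac{1}{-35}\right)^{2} = \left(- \frac{1}{35}\right)^{2} = \frac{1}{1225}$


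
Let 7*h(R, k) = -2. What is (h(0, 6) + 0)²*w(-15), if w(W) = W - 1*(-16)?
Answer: 4/49 ≈ 0.081633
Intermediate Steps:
h(R, k) = -2/7 (h(R, k) = (⅐)*(-2) = -2/7)
w(W) = 16 + W (w(W) = W + 16 = 16 + W)
(h(0, 6) + 0)²*w(-15) = (-2/7 + 0)²*(16 - 15) = (-2/7)²*1 = (4/49)*1 = 4/49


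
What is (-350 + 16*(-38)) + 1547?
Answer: 589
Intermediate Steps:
(-350 + 16*(-38)) + 1547 = (-350 - 608) + 1547 = -958 + 1547 = 589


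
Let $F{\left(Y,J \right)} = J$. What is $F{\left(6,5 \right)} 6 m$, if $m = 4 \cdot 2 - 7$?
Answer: $30$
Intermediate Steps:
$m = 1$ ($m = 8 - 7 = 1$)
$F{\left(6,5 \right)} 6 m = 5 \cdot 6 \cdot 1 = 30 \cdot 1 = 30$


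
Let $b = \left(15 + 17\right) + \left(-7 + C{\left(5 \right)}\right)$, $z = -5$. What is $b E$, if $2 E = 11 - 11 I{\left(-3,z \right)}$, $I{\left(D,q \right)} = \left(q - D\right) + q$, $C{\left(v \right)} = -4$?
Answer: $924$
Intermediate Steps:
$I{\left(D,q \right)} = - D + 2 q$
$E = 44$ ($E = \frac{11 - 11 \left(\left(-1\right) \left(-3\right) + 2 \left(-5\right)\right)}{2} = \frac{11 - 11 \left(3 - 10\right)}{2} = \frac{11 - -77}{2} = \frac{11 + 77}{2} = \frac{1}{2} \cdot 88 = 44$)
$b = 21$ ($b = \left(15 + 17\right) - 11 = 32 - 11 = 21$)
$b E = 21 \cdot 44 = 924$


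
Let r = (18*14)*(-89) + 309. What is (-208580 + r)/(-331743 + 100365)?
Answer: 32957/33054 ≈ 0.99707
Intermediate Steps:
r = -22119 (r = 252*(-89) + 309 = -22428 + 309 = -22119)
(-208580 + r)/(-331743 + 100365) = (-208580 - 22119)/(-331743 + 100365) = -230699/(-231378) = -230699*(-1/231378) = 32957/33054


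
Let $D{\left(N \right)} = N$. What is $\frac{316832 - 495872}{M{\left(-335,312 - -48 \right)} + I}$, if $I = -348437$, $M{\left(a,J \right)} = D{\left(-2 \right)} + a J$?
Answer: $\frac{179040}{469039} \approx 0.38172$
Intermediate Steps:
$M{\left(a,J \right)} = -2 + J a$ ($M{\left(a,J \right)} = -2 + a J = -2 + J a$)
$\frac{316832 - 495872}{M{\left(-335,312 - -48 \right)} + I} = \frac{316832 - 495872}{\left(-2 + \left(312 - -48\right) \left(-335\right)\right) - 348437} = - \frac{179040}{\left(-2 + \left(312 + 48\right) \left(-335\right)\right) - 348437} = - \frac{179040}{\left(-2 + 360 \left(-335\right)\right) - 348437} = - \frac{179040}{\left(-2 - 120600\right) - 348437} = - \frac{179040}{-120602 - 348437} = - \frac{179040}{-469039} = \left(-179040\right) \left(- \frac{1}{469039}\right) = \frac{179040}{469039}$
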